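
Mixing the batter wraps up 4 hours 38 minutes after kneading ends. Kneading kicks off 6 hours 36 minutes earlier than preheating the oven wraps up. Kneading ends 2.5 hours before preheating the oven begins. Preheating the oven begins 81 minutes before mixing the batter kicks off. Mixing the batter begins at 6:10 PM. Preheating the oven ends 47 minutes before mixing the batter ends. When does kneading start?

Preheating the oven starts at 6:10 PM − 81 min = 4:49 PM.
Kneading ends at 4:49 PM − 150 min = 2:19 PM.
Mixing the batter ends at 2:19 PM + 278 min = 6:57 PM.
Preheating the oven ends at 6:57 PM − 47 min = 6:10 PM.
Kneading starts at 6:10 PM − 396 min = 11:34 AM.

11:34 AM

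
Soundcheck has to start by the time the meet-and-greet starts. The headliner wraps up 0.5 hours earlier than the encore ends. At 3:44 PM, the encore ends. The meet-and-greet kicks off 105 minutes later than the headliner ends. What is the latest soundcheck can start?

The headliner ends at 3:44 PM − 30 min = 3:14 PM.
The meet-and-greet starts at 3:14 PM + 105 min = 4:59 PM.
Soundcheck is bounded by the meet-and-greet, so the latest it can start is 4:59 PM.

4:59 PM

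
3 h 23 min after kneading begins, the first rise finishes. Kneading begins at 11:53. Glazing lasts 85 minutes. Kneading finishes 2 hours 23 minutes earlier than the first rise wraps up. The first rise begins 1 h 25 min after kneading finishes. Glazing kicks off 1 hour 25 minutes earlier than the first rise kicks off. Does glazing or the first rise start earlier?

The first rise ends at 11:53 + 203 min = 15:16.
Kneading ends at 15:16 − 143 min = 12:53.
The first rise starts at 12:53 + 85 min = 14:18.
Glazing starts at 14:18 − 85 min = 12:53.
Glazing starts at 12:53 and the first rise starts at 14:18, so glazing is first.

glazing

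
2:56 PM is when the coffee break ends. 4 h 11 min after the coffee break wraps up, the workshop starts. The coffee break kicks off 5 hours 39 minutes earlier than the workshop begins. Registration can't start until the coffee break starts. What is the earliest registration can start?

1:28 PM

The workshop starts at 2:56 PM + 251 min = 7:07 PM.
The coffee break starts at 7:07 PM − 339 min = 1:28 PM.
Registration is bounded by the coffee break, so the earliest it can start is 1:28 PM.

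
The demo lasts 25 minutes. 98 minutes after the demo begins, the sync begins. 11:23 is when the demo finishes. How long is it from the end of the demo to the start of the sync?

1 hour 13 minutes

The demo starts at 11:23 − 25 min = 10:58.
The sync starts at 10:58 + 98 min = 12:36.
From 11:23 to 12:36 is 1 hour 13 minutes.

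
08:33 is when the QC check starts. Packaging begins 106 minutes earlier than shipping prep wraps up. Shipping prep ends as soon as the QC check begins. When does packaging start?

06:47

Shipping prep ends at 08:33.
Packaging starts at 08:33 − 106 min = 06:47.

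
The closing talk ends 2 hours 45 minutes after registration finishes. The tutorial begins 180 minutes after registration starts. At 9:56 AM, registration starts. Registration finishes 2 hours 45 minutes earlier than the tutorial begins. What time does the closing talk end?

The tutorial starts at 9:56 AM + 180 min = 12:56 PM.
Registration ends at 12:56 PM − 165 min = 10:11 AM.
The closing talk ends at 10:11 AM + 165 min = 12:56 PM.

12:56 PM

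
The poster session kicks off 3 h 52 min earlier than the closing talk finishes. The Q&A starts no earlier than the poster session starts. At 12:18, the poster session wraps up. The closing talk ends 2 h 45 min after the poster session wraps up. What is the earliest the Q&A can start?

11:11

The closing talk ends at 12:18 + 165 min = 15:03.
The poster session starts at 15:03 − 232 min = 11:11.
The Q&A is bounded by the poster session, so the earliest it can start is 11:11.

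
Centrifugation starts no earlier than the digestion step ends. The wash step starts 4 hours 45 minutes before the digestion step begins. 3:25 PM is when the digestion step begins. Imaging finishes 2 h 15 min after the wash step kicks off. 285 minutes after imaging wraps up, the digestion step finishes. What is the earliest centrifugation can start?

The wash step starts at 3:25 PM − 285 min = 10:40 AM.
Imaging ends at 10:40 AM + 135 min = 12:55 PM.
The digestion step ends at 12:55 PM + 285 min = 5:40 PM.
Centrifugation is bounded by the digestion step, so the earliest it can start is 5:40 PM.

5:40 PM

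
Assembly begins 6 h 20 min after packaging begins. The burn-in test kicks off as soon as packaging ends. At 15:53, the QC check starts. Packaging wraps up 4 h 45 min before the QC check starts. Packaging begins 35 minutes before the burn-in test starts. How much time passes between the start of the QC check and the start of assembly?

1 hour

Packaging ends at 15:53 − 285 min = 11:08.
So the burn-in test starts at 11:08.
Packaging starts at 11:08 − 35 min = 10:33.
Assembly starts at 10:33 + 380 min = 16:53.
From 15:53 to 16:53 is 1 hour.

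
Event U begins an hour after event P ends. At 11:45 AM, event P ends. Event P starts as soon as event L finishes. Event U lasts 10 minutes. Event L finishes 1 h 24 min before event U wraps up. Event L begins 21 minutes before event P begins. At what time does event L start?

Event U starts at 11:45 AM + 60 min = 12:45 PM.
Event U ends at 12:45 PM + 10 min = 12:55 PM.
Event L ends at 12:55 PM − 84 min = 11:31 AM.
So event P starts at 11:31 AM.
Event L starts at 11:31 AM − 21 min = 11:10 AM.

11:10 AM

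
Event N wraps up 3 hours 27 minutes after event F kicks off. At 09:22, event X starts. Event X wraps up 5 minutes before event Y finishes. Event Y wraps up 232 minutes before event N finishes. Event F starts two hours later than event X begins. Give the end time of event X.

10:52

Event F starts at 09:22 + 120 min = 11:22.
Event N ends at 11:22 + 207 min = 14:49.
Event Y ends at 14:49 − 232 min = 10:57.
Event X ends at 10:57 − 5 min = 10:52.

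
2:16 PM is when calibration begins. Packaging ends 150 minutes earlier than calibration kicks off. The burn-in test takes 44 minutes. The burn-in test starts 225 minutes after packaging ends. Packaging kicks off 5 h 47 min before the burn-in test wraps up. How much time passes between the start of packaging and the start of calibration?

Packaging ends at 2:16 PM − 150 min = 11:46 AM.
The burn-in test starts at 11:46 AM + 225 min = 3:31 PM.
The burn-in test ends at 3:31 PM + 44 min = 4:15 PM.
Packaging starts at 4:15 PM − 347 min = 10:28 AM.
From 10:28 AM to 2:16 PM is 228 minutes.

228 minutes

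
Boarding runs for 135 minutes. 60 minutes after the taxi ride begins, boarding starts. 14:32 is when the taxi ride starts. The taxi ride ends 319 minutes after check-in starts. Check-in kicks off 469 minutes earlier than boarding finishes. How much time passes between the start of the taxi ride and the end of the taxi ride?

Boarding starts at 14:32 + 60 min = 15:32.
Boarding ends at 15:32 + 135 min = 17:47.
Check-in starts at 17:47 − 469 min = 09:58.
The taxi ride ends at 09:58 + 319 min = 15:17.
From 14:32 to 15:17 is 45 minutes.

45 minutes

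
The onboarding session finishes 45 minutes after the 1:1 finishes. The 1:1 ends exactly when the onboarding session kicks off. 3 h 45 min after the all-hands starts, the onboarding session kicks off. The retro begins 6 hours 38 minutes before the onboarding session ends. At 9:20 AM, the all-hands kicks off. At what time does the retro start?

The onboarding session starts at 9:20 AM + 225 min = 1:05 PM.
So the 1:1 ends at 1:05 PM.
The onboarding session ends at 1:05 PM + 45 min = 1:50 PM.
The retro starts at 1:50 PM − 398 min = 7:12 AM.

7:12 AM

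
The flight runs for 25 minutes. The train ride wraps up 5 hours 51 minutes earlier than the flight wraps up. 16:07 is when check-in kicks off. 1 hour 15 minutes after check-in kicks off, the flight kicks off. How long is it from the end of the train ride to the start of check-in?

The flight starts at 16:07 + 75 min = 17:22.
The flight ends at 17:22 + 25 min = 17:47.
The train ride ends at 17:47 − 351 min = 11:56.
From 11:56 to 16:07 is 4 hours 11 minutes.

4 hours 11 minutes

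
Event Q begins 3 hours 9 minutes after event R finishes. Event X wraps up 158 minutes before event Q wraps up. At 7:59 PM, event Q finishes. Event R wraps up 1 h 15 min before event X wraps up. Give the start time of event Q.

7:15 PM

Event X ends at 7:59 PM − 158 min = 5:21 PM.
Event R ends at 5:21 PM − 75 min = 4:06 PM.
Event Q starts at 4:06 PM + 189 min = 7:15 PM.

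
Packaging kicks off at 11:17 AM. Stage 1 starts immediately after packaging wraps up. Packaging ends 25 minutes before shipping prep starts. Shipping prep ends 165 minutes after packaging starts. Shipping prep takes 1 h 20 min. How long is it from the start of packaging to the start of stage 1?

60 minutes

Shipping prep ends at 11:17 AM + 165 min = 2:02 PM.
Shipping prep starts at 2:02 PM − 80 min = 12:42 PM.
Packaging ends at 12:42 PM − 25 min = 12:17 PM.
So stage 1 starts at 12:17 PM.
From 11:17 AM to 12:17 PM is 60 minutes.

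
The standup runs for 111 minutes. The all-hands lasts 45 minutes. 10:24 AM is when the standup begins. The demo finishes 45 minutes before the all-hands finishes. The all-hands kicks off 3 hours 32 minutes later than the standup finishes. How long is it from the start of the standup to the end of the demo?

The standup ends at 10:24 AM + 111 min = 12:15 PM.
The all-hands starts at 12:15 PM + 212 min = 3:47 PM.
The all-hands ends at 3:47 PM + 45 min = 4:32 PM.
The demo ends at 4:32 PM − 45 min = 3:47 PM.
From 10:24 AM to 3:47 PM is 5 hours 23 minutes.

5 hours 23 minutes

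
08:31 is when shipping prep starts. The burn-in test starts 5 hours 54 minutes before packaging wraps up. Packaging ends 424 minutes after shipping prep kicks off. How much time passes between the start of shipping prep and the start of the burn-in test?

1 hour 10 minutes

Packaging ends at 08:31 + 424 min = 15:35.
The burn-in test starts at 15:35 − 354 min = 09:41.
From 08:31 to 09:41 is 1 hour 10 minutes.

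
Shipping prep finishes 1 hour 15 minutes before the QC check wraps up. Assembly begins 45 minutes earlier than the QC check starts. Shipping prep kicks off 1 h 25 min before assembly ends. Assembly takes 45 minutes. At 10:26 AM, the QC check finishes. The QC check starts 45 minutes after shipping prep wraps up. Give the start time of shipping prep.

8:31 AM

Shipping prep ends at 10:26 AM − 75 min = 9:11 AM.
The QC check starts at 9:11 AM + 45 min = 9:56 AM.
Assembly starts at 9:56 AM − 45 min = 9:11 AM.
Assembly ends at 9:11 AM + 45 min = 9:56 AM.
Shipping prep starts at 9:56 AM − 85 min = 8:31 AM.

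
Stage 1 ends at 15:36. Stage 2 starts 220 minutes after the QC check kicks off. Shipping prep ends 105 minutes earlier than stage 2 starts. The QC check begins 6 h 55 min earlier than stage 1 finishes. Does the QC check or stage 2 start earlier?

the QC check

The QC check starts at 15:36 − 415 min = 08:41.
Stage 2 starts at 08:41 + 220 min = 12:21.
The QC check starts at 08:41 and stage 2 starts at 12:21, so the QC check is first.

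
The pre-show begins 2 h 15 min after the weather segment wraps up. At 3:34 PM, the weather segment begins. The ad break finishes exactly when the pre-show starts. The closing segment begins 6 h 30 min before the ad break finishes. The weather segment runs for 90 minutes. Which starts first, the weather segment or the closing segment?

the closing segment

The weather segment ends at 3:34 PM + 90 min = 5:04 PM.
The pre-show starts at 5:04 PM + 135 min = 7:19 PM.
So the ad break ends at 7:19 PM.
The closing segment starts at 7:19 PM − 390 min = 12:49 PM.
The weather segment starts at 3:34 PM and the closing segment starts at 12:49 PM, so the closing segment is first.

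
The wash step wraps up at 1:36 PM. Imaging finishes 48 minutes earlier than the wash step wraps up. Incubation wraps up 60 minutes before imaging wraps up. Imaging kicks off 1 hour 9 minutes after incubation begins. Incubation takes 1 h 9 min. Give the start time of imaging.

Imaging ends at 1:36 PM − 48 min = 12:48 PM.
Incubation ends at 12:48 PM − 60 min = 11:48 AM.
Incubation starts at 11:48 AM − 69 min = 10:39 AM.
Imaging starts at 10:39 AM + 69 min = 11:48 AM.

11:48 AM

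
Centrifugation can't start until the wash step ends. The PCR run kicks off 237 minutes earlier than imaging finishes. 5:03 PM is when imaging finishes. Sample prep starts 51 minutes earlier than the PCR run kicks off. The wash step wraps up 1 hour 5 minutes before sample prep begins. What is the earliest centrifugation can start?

11:10 AM

The PCR run starts at 5:03 PM − 237 min = 1:06 PM.
Sample prep starts at 1:06 PM − 51 min = 12:15 PM.
The wash step ends at 12:15 PM − 65 min = 11:10 AM.
Centrifugation is bounded by the wash step, so the earliest it can start is 11:10 AM.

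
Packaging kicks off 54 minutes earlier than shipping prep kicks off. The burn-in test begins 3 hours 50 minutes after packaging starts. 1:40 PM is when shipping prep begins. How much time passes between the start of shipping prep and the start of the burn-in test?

176 minutes

Packaging starts at 1:40 PM − 54 min = 12:46 PM.
The burn-in test starts at 12:46 PM + 230 min = 4:36 PM.
From 1:40 PM to 4:36 PM is 176 minutes.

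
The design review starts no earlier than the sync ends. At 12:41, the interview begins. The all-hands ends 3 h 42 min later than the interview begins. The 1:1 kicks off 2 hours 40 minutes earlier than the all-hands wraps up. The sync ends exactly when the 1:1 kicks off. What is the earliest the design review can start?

The all-hands ends at 12:41 + 222 min = 16:23.
The 1:1 starts at 16:23 − 160 min = 13:43.
So the sync ends at 13:43.
The design review is bounded by the sync, so the earliest it can start is 13:43.

13:43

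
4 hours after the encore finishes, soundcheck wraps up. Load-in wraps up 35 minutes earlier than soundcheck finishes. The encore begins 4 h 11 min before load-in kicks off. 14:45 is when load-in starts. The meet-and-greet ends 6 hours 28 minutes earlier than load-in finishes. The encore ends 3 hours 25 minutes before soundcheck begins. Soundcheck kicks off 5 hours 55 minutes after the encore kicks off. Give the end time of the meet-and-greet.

10:01

The encore starts at 14:45 − 251 min = 10:34.
Soundcheck starts at 10:34 + 355 min = 16:29.
The encore ends at 16:29 − 205 min = 13:04.
Soundcheck ends at 13:04 + 240 min = 17:04.
Load-in ends at 17:04 − 35 min = 16:29.
The meet-and-greet ends at 16:29 − 388 min = 10:01.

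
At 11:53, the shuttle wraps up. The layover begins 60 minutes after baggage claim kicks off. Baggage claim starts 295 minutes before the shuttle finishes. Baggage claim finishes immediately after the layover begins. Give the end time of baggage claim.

07:58

Baggage claim starts at 11:53 − 295 min = 06:58.
The layover starts at 06:58 + 60 min = 07:58.
So baggage claim ends at 07:58.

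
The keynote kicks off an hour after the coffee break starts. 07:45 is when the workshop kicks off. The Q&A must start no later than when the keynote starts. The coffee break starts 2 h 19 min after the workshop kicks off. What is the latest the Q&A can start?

The coffee break starts at 07:45 + 139 min = 10:04.
The keynote starts at 10:04 + 60 min = 11:04.
The Q&A is bounded by the keynote, so the latest it can start is 11:04.

11:04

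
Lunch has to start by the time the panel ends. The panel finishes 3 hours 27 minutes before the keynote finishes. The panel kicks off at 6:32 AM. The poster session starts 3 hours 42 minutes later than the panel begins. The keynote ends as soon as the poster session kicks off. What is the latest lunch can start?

6:47 AM

The poster session starts at 6:32 AM + 222 min = 10:14 AM.
So the keynote ends at 10:14 AM.
The panel ends at 10:14 AM − 207 min = 6:47 AM.
Lunch is bounded by the panel, so the latest it can start is 6:47 AM.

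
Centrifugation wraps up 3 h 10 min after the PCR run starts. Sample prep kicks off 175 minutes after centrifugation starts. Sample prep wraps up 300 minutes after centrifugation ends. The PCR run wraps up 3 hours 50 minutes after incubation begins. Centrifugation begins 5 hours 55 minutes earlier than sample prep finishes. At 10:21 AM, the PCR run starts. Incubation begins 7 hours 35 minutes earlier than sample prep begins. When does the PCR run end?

Centrifugation ends at 10:21 AM + 190 min = 1:31 PM.
Sample prep ends at 1:31 PM + 300 min = 6:31 PM.
Centrifugation starts at 6:31 PM − 355 min = 12:36 PM.
Sample prep starts at 12:36 PM + 175 min = 3:31 PM.
Incubation starts at 3:31 PM − 455 min = 7:56 AM.
The PCR run ends at 7:56 AM + 230 min = 11:46 AM.

11:46 AM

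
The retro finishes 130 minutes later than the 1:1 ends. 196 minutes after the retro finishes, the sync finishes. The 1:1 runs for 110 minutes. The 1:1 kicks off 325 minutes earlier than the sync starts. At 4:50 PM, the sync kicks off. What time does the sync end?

The 1:1 starts at 4:50 PM − 325 min = 11:25 AM.
The 1:1 ends at 11:25 AM + 110 min = 1:15 PM.
The retro ends at 1:15 PM + 130 min = 3:25 PM.
The sync ends at 3:25 PM + 196 min = 6:41 PM.

6:41 PM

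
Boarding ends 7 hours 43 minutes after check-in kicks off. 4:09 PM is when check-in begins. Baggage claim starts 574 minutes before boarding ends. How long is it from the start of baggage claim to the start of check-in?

1 h 51 min

Boarding ends at 4:09 PM + 463 min = 11:52 PM.
Baggage claim starts at 11:52 PM − 574 min = 2:18 PM.
From 2:18 PM to 4:09 PM is 1 h 51 min.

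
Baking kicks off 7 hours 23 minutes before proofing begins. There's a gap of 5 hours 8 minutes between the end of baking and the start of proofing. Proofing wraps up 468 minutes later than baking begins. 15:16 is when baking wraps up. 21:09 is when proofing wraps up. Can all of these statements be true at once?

No

Proofing starts at 15:16 + 308 min = 20:24.
Baking starts at 20:24 − 443 min = 13:01.
Proofing ends at 13:01 + 468 min = 20:49.
But proofing is also said to end at 21:09 — a 20-minute conflict.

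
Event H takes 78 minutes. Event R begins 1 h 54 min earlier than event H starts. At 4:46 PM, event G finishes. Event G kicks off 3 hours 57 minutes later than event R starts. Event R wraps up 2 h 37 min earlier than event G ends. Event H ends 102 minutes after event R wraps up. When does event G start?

Event R ends at 4:46 PM − 157 min = 2:09 PM.
Event H ends at 2:09 PM + 102 min = 3:51 PM.
Event H starts at 3:51 PM − 78 min = 2:33 PM.
Event R starts at 2:33 PM − 114 min = 12:39 PM.
Event G starts at 12:39 PM + 237 min = 4:36 PM.

4:36 PM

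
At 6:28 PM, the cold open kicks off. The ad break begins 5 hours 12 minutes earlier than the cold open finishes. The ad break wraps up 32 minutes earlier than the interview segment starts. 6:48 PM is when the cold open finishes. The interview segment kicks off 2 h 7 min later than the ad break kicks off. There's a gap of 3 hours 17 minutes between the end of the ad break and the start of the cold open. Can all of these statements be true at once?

The ad break starts at 6:48 PM − 312 min = 1:36 PM.
The interview segment starts at 1:36 PM + 127 min = 3:43 PM.
The ad break ends at 3:43 PM − 32 min = 3:11 PM.
The cold open starts at 3:11 PM + 197 min = 6:28 PM.
That matches the stated 6:28 PM, so the schedule is consistent.

Yes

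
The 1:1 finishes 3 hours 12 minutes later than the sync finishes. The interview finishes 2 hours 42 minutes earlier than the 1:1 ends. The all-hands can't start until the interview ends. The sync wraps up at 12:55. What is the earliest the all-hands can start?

The 1:1 ends at 12:55 + 192 min = 16:07.
The interview ends at 16:07 − 162 min = 13:25.
The all-hands is bounded by the interview, so the earliest it can start is 13:25.

13:25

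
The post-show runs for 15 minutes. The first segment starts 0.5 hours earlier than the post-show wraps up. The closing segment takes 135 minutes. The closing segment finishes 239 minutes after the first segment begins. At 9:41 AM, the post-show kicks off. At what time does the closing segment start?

11:10 AM

The post-show ends at 9:41 AM + 15 min = 9:56 AM.
The first segment starts at 9:56 AM − 30 min = 9:26 AM.
The closing segment ends at 9:26 AM + 239 min = 1:25 PM.
The closing segment starts at 1:25 PM − 135 min = 11:10 AM.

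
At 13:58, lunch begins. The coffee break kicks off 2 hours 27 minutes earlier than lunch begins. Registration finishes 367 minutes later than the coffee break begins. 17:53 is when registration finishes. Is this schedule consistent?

The coffee break starts at 13:58 − 147 min = 11:31.
Registration ends at 11:31 + 367 min = 17:38.
But registration is also said to end at 17:53 — a 15-minute conflict.

No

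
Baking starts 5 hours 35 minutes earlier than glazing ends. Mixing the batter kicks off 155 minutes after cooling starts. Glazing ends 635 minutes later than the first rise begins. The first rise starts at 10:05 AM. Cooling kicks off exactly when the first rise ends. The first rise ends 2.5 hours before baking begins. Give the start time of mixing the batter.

3:10 PM

Glazing ends at 10:05 AM + 635 min = 8:40 PM.
Baking starts at 8:40 PM − 335 min = 3:05 PM.
The first rise ends at 3:05 PM − 150 min = 12:35 PM.
So cooling starts at 12:35 PM.
Mixing the batter starts at 12:35 PM + 155 min = 3:10 PM.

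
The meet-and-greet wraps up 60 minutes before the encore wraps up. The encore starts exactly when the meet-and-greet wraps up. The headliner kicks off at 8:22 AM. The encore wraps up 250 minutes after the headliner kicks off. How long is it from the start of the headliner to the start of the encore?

3 hours 10 minutes

The encore ends at 8:22 AM + 250 min = 12:32 PM.
The meet-and-greet ends at 12:32 PM − 60 min = 11:32 AM.
So the encore starts at 11:32 AM.
From 8:22 AM to 11:32 AM is 3 hours 10 minutes.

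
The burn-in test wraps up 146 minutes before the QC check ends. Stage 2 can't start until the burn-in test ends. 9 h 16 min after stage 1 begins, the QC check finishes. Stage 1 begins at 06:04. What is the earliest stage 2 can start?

The QC check ends at 06:04 + 556 min = 15:20.
The burn-in test ends at 15:20 − 146 min = 12:54.
Stage 2 is bounded by the burn-in test, so the earliest it can start is 12:54.

12:54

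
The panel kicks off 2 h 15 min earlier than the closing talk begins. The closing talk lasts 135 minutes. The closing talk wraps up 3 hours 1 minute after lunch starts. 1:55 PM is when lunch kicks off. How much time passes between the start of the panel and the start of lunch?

1 hour 29 minutes

The closing talk ends at 1:55 PM + 181 min = 4:56 PM.
The closing talk starts at 4:56 PM − 135 min = 2:41 PM.
The panel starts at 2:41 PM − 135 min = 12:26 PM.
From 12:26 PM to 1:55 PM is 1 hour 29 minutes.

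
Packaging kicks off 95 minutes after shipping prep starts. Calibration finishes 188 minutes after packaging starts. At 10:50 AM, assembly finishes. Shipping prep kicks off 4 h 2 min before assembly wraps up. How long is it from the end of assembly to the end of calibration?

41 minutes

Shipping prep starts at 10:50 AM − 242 min = 6:48 AM.
Packaging starts at 6:48 AM + 95 min = 8:23 AM.
Calibration ends at 8:23 AM + 188 min = 11:31 AM.
From 10:50 AM to 11:31 AM is 41 minutes.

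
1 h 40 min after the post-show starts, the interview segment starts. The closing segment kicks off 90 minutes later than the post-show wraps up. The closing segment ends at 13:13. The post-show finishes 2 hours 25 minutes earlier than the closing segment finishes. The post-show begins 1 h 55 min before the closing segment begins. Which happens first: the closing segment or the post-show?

The post-show ends at 13:13 − 145 min = 10:48.
The closing segment starts at 10:48 + 90 min = 12:18.
The post-show starts at 12:18 − 115 min = 10:23.
The closing segment starts at 12:18 and the post-show starts at 10:23, so the post-show is first.

the post-show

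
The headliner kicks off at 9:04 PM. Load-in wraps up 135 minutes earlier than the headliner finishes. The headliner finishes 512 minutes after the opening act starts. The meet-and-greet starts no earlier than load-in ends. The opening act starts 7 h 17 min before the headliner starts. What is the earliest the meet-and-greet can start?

The opening act starts at 9:04 PM − 437 min = 1:47 PM.
The headliner ends at 1:47 PM + 512 min = 10:19 PM.
Load-in ends at 10:19 PM − 135 min = 8:04 PM.
The meet-and-greet is bounded by load-in, so the earliest it can start is 8:04 PM.

8:04 PM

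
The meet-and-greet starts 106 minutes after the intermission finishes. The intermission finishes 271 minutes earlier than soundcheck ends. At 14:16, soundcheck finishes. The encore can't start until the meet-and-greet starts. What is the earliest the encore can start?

11:31

The intermission ends at 14:16 − 271 min = 09:45.
The meet-and-greet starts at 09:45 + 106 min = 11:31.
The encore is bounded by the meet-and-greet, so the earliest it can start is 11:31.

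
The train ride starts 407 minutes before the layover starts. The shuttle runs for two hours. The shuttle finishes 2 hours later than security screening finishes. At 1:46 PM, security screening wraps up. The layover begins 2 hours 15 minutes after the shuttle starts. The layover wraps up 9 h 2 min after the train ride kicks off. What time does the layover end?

The shuttle ends at 1:46 PM + 120 min = 3:46 PM.
The shuttle starts at 3:46 PM − 120 min = 1:46 PM.
The layover starts at 1:46 PM + 135 min = 4:01 PM.
The train ride starts at 4:01 PM − 407 min = 9:14 AM.
The layover ends at 9:14 AM + 542 min = 6:16 PM.

6:16 PM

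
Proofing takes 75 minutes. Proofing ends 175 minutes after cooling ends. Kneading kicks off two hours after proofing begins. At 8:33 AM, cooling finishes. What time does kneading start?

Proofing ends at 8:33 AM + 175 min = 11:28 AM.
Proofing starts at 11:28 AM − 75 min = 10:13 AM.
Kneading starts at 10:13 AM + 120 min = 12:13 PM.

12:13 PM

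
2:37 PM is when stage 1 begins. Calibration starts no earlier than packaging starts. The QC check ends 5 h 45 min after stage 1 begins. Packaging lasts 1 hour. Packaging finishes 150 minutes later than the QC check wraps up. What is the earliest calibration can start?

The QC check ends at 2:37 PM + 345 min = 8:22 PM.
Packaging ends at 8:22 PM + 150 min = 10:52 PM.
Packaging starts at 10:52 PM − 60 min = 9:52 PM.
Calibration is bounded by packaging, so the earliest it can start is 9:52 PM.

9:52 PM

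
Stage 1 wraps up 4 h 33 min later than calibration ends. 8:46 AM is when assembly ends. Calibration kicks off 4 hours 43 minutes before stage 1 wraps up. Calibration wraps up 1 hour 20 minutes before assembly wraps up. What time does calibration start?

Calibration ends at 8:46 AM − 80 min = 7:26 AM.
Stage 1 ends at 7:26 AM + 273 min = 11:59 AM.
Calibration starts at 11:59 AM − 283 min = 7:16 AM.

7:16 AM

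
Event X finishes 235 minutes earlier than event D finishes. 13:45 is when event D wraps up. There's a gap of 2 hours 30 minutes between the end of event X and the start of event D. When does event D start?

12:20

Event X ends at 13:45 − 235 min = 09:50.
Event D starts at 09:50 + 150 min = 12:20.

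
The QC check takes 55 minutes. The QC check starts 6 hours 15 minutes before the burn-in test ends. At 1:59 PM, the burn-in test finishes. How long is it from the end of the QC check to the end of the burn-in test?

320 minutes

The QC check starts at 1:59 PM − 375 min = 7:44 AM.
The QC check ends at 7:44 AM + 55 min = 8:39 AM.
From 8:39 AM to 1:59 PM is 320 minutes.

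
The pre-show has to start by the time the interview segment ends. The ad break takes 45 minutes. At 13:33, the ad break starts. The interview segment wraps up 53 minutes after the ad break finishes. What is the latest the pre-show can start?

The ad break ends at 13:33 + 45 min = 14:18.
The interview segment ends at 14:18 + 53 min = 15:11.
The pre-show is bounded by the interview segment, so the latest it can start is 15:11.

15:11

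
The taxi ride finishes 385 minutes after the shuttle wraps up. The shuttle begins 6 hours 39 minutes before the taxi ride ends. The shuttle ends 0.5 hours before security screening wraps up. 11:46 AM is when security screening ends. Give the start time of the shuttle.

The shuttle ends at 11:46 AM − 30 min = 11:16 AM.
The taxi ride ends at 11:16 AM + 385 min = 5:41 PM.
The shuttle starts at 5:41 PM − 399 min = 11:02 AM.

11:02 AM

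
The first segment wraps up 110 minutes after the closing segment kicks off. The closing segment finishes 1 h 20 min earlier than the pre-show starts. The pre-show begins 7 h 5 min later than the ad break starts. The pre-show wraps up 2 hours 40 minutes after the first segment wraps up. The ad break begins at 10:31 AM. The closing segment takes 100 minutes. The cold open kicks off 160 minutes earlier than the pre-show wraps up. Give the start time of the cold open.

4:26 PM

The pre-show starts at 10:31 AM + 425 min = 5:36 PM.
The closing segment ends at 5:36 PM − 80 min = 4:16 PM.
The closing segment starts at 4:16 PM − 100 min = 2:36 PM.
The first segment ends at 2:36 PM + 110 min = 4:26 PM.
The pre-show ends at 4:26 PM + 160 min = 7:06 PM.
The cold open starts at 7:06 PM − 160 min = 4:26 PM.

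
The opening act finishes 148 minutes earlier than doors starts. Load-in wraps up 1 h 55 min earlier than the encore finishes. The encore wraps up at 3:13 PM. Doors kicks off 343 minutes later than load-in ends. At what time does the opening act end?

Load-in ends at 3:13 PM − 115 min = 1:18 PM.
Doors starts at 1:18 PM + 343 min = 7:01 PM.
The opening act ends at 7:01 PM − 148 min = 4:33 PM.

4:33 PM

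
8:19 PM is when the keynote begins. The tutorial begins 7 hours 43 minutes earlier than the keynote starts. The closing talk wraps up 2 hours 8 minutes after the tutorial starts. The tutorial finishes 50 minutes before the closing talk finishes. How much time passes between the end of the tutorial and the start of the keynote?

6 h 25 min

The tutorial starts at 8:19 PM − 463 min = 12:36 PM.
The closing talk ends at 12:36 PM + 128 min = 2:44 PM.
The tutorial ends at 2:44 PM − 50 min = 1:54 PM.
From 1:54 PM to 8:19 PM is 6 h 25 min.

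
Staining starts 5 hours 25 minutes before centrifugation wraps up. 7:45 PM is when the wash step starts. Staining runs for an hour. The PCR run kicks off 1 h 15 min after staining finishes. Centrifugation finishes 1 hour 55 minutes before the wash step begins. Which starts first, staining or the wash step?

staining

Centrifugation ends at 7:45 PM − 115 min = 5:50 PM.
Staining starts at 5:50 PM − 325 min = 12:25 PM.
Staining starts at 12:25 PM and the wash step starts at 7:45 PM, so staining is first.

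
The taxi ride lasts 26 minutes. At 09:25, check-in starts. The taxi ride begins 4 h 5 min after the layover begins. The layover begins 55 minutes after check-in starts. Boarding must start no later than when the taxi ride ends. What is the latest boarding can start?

14:51

The layover starts at 09:25 + 55 min = 10:20.
The taxi ride starts at 10:20 + 245 min = 14:25.
The taxi ride ends at 14:25 + 26 min = 14:51.
Boarding is bounded by the taxi ride, so the latest it can start is 14:51.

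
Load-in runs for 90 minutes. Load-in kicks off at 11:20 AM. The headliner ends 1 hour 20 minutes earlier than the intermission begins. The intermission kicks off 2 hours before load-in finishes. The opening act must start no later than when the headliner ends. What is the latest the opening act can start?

Load-in ends at 11:20 AM + 90 min = 12:50 PM.
The intermission starts at 12:50 PM − 120 min = 10:50 AM.
The headliner ends at 10:50 AM − 80 min = 9:30 AM.
The opening act is bounded by the headliner, so the latest it can start is 9:30 AM.

9:30 AM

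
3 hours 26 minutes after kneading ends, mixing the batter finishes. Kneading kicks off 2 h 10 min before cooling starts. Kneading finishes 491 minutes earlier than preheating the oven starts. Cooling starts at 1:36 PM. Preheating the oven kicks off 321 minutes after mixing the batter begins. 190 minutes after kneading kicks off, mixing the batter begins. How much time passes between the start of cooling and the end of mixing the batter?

1 h 36 min

Kneading starts at 1:36 PM − 130 min = 11:26 AM.
Mixing the batter starts at 11:26 AM + 190 min = 2:36 PM.
Preheating the oven starts at 2:36 PM + 321 min = 7:57 PM.
Kneading ends at 7:57 PM − 491 min = 11:46 AM.
Mixing the batter ends at 11:46 AM + 206 min = 3:12 PM.
From 1:36 PM to 3:12 PM is 1 h 36 min.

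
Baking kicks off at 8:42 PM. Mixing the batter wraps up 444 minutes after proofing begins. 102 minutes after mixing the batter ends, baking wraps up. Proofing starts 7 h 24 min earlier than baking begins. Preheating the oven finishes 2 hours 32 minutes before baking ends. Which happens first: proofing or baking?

Proofing starts at 8:42 PM − 444 min = 1:18 PM.
Proofing starts at 1:18 PM and baking starts at 8:42 PM, so proofing is first.

proofing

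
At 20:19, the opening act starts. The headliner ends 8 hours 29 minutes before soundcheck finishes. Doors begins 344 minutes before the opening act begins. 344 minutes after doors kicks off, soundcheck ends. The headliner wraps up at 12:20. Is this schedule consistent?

Doors starts at 20:19 − 344 min = 14:35.
Soundcheck ends at 14:35 + 344 min = 20:19.
The headliner ends at 20:19 − 509 min = 11:50.
But the headliner is also said to end at 12:20 — a 30-minute conflict.

No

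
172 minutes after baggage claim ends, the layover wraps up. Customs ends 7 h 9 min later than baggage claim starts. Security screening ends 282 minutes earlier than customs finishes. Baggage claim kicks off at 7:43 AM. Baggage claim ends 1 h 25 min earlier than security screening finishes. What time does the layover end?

Customs ends at 7:43 AM + 429 min = 2:52 PM.
Security screening ends at 2:52 PM − 282 min = 10:10 AM.
Baggage claim ends at 10:10 AM − 85 min = 8:45 AM.
The layover ends at 8:45 AM + 172 min = 11:37 AM.

11:37 AM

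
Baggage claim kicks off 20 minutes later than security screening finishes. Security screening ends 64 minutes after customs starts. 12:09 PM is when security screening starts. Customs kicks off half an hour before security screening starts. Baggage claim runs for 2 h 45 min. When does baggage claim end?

Customs starts at 12:09 PM − 30 min = 11:39 AM.
Security screening ends at 11:39 AM + 64 min = 12:43 PM.
Baggage claim starts at 12:43 PM + 20 min = 1:03 PM.
Baggage claim ends at 1:03 PM + 165 min = 3:48 PM.

3:48 PM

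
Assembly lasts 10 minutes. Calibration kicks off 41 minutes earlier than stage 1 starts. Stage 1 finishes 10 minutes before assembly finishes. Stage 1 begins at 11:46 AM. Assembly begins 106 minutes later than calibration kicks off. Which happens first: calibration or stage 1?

Calibration starts at 11:46 AM − 41 min = 11:05 AM.
Calibration starts at 11:05 AM and stage 1 starts at 11:46 AM, so calibration is first.

calibration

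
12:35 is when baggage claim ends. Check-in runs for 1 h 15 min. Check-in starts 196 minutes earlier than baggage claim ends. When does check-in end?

Check-in starts at 12:35 − 196 min = 09:19.
Check-in ends at 09:19 + 75 min = 10:34.

10:34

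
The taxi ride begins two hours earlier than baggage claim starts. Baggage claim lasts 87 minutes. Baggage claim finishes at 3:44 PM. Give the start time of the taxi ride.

12:17 PM

Baggage claim starts at 3:44 PM − 87 min = 2:17 PM.
The taxi ride starts at 2:17 PM − 120 min = 12:17 PM.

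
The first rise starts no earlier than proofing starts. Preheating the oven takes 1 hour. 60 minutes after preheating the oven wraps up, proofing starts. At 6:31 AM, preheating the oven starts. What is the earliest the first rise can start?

Preheating the oven ends at 6:31 AM + 60 min = 7:31 AM.
Proofing starts at 7:31 AM + 60 min = 8:31 AM.
The first rise is bounded by proofing, so the earliest it can start is 8:31 AM.

8:31 AM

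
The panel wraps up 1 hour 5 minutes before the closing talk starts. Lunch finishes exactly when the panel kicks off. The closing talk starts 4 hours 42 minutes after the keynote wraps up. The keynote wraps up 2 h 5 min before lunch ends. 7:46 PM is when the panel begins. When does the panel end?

9:18 PM

Lunch ends at 7:46 PM.
The keynote ends at 7:46 PM − 125 min = 5:41 PM.
The closing talk starts at 5:41 PM + 282 min = 10:23 PM.
The panel ends at 10:23 PM − 65 min = 9:18 PM.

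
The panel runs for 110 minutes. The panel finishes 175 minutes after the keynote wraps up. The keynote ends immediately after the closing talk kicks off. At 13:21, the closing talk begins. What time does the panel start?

The keynote ends at 13:21.
The panel ends at 13:21 + 175 min = 16:16.
The panel starts at 16:16 − 110 min = 14:26.

14:26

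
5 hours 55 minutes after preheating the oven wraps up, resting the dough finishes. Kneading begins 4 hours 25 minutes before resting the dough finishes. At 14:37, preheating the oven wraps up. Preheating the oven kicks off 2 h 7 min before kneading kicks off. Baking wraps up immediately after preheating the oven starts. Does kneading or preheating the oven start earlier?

Resting the dough ends at 14:37 + 355 min = 20:32.
Kneading starts at 20:32 − 265 min = 16:07.
Preheating the oven starts at 16:07 − 127 min = 14:00.
Kneading starts at 16:07 and preheating the oven starts at 14:00, so preheating the oven is first.

preheating the oven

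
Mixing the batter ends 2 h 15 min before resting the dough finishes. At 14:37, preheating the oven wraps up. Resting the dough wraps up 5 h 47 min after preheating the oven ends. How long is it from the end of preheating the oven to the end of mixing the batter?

Resting the dough ends at 14:37 + 347 min = 20:24.
Mixing the batter ends at 20:24 − 135 min = 18:09.
From 14:37 to 18:09 is 212 minutes.

212 minutes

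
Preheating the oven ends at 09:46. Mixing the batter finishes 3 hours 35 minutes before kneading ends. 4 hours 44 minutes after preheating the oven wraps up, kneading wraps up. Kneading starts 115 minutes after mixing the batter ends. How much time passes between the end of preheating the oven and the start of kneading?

184 minutes

Kneading ends at 09:46 + 284 min = 14:30.
Mixing the batter ends at 14:30 − 215 min = 10:55.
Kneading starts at 10:55 + 115 min = 12:50.
From 09:46 to 12:50 is 184 minutes.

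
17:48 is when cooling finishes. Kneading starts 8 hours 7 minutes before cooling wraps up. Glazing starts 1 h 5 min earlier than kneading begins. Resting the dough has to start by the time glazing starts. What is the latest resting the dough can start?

Kneading starts at 17:48 − 487 min = 09:41.
Glazing starts at 09:41 − 65 min = 08:36.
Resting the dough is bounded by glazing, so the latest it can start is 08:36.

08:36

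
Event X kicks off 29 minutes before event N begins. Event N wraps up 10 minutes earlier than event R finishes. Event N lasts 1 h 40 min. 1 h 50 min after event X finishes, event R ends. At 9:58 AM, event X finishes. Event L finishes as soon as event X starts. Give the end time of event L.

Event R ends at 9:58 AM + 110 min = 11:48 AM.
Event N ends at 11:48 AM − 10 min = 11:38 AM.
Event N starts at 11:38 AM − 100 min = 9:58 AM.
Event X starts at 9:58 AM − 29 min = 9:29 AM.
So event L ends at 9:29 AM.

9:29 AM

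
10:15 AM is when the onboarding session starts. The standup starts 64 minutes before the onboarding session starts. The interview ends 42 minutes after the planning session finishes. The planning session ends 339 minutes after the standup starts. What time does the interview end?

3:32 PM

The standup starts at 10:15 AM − 64 min = 9:11 AM.
The planning session ends at 9:11 AM + 339 min = 2:50 PM.
The interview ends at 2:50 PM + 42 min = 3:32 PM.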